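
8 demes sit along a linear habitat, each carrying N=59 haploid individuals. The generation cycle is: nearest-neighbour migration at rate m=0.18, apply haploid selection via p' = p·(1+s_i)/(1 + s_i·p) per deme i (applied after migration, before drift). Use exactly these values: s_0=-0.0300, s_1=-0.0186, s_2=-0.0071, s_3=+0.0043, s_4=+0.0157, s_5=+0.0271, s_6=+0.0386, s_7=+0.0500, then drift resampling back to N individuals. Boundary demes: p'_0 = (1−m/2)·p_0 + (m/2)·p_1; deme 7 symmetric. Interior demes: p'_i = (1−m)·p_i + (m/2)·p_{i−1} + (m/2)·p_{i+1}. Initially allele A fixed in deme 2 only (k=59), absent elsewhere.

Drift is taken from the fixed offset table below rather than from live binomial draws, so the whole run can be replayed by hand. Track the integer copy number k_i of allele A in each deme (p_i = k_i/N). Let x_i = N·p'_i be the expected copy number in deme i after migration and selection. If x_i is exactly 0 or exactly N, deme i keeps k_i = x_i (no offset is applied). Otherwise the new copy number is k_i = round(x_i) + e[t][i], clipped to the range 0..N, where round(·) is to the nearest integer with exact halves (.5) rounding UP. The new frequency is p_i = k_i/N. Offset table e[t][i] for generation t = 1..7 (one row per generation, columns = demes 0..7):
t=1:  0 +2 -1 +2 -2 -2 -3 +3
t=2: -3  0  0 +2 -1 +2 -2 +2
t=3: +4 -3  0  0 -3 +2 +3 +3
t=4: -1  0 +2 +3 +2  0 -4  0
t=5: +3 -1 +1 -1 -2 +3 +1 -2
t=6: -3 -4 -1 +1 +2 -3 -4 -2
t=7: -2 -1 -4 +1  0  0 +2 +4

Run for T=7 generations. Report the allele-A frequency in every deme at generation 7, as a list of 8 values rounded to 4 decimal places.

t=0: k=[0 0 59 0 0 0 0 0]
t=1: x=[0.0000 5.2200 48.3178 5.3308 0.0000 0.0000 0.0000 0.0000] k=[0 7 47 7 0 0 0 0]
t=2: x=[0.6113 9.8154 39.7076 10.0056 0.6398 0.0000 0.0000 0.0000] k=[0 10 40 12 0 0 0 0]
t=3: x=[0.8734 11.6238 34.6782 13.4846 1.0966 0.0000 0.0000 0.0000] k=[5 9 35 13 0 0 0 0]
t=4: x=[5.2134 10.8132 30.5751 13.8554 1.1880 0.0000 0.0000 0.0000] k=[4 11 33 17 3 0 0 0]
t=5: x=[4.5017 12.1677 29.4749 17.2323 4.0483 0.2773 0.0000 0.0000] k=[8 11 30 16 2 3 0 0]
t=6: x=[8.0558 12.2567 26.9257 16.0501 3.3996 2.7083 0.2804 0.0000] k=[5 8 26 17 5 0 0 0]
t=7: x=[5.1256 9.2032 23.4692 16.7815 5.7098 0.4621 0.0000 0.0000] k=[3 8 19 18 6 0 0 0]

[0.0508, 0.1356, 0.3220, 0.3051, 0.1017, 0.0000, 0.0000, 0.0000]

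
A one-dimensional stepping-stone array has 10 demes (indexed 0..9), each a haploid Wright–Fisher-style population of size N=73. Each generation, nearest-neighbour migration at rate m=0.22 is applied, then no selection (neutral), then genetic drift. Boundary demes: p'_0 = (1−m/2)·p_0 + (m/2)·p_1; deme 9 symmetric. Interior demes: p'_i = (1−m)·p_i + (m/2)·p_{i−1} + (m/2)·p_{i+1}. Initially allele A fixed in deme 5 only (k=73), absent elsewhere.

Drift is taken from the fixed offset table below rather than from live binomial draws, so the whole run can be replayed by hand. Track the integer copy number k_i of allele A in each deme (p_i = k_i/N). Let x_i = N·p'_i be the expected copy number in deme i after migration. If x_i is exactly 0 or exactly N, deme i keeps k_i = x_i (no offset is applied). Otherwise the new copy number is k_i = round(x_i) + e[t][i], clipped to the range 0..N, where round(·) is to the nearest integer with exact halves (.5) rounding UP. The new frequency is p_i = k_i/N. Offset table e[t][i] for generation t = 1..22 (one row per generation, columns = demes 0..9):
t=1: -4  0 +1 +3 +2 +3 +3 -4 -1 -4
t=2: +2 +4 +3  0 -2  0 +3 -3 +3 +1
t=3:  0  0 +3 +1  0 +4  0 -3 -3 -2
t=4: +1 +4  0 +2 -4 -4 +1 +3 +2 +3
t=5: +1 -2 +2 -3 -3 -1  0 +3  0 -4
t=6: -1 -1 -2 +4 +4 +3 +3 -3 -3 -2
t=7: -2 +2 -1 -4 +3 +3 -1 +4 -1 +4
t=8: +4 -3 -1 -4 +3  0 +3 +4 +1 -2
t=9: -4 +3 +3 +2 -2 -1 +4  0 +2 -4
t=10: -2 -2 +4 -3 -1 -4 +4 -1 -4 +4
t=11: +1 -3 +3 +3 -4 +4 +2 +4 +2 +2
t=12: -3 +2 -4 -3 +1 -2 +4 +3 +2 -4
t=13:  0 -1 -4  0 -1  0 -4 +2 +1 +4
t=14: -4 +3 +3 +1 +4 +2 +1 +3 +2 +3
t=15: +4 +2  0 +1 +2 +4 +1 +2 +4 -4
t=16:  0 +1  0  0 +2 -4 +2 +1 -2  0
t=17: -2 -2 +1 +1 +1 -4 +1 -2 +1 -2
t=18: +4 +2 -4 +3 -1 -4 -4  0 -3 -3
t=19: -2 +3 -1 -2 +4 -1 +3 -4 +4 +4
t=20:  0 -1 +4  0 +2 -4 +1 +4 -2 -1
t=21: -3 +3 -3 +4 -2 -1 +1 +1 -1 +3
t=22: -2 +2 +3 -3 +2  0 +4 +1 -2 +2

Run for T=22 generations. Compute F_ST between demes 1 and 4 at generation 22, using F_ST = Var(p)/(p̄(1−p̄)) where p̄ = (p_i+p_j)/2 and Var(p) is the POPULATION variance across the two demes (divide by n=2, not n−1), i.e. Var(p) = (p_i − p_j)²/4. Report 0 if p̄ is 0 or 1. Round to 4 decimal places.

0.0217

t=0: k=[0 0 0 0 0 73 0 0 0 0]
t=1: x=[0.0000 0.0000 0.0000 0.0000 8.0300 56.9400 8.0300 0.0000 0.0000 0.0000] k=[0 0 0 0 10 60 11 0 0 0]
t=2: x=[0.0000 0.0000 0.0000 1.1000 14.4000 49.1100 15.1800 1.2100 0.0000 0.0000] k=[0 0 0 1 12 49 18 0 0 0]
t=3: x=[0.0000 0.0000 0.1100 2.1000 14.8600 41.5200 19.4300 1.9800 0.0000 0.0000] k=[0 0 3 3 15 46 19 0 0 0]
t=4: x=[0.0000 0.3300 2.6700 4.3200 17.0900 39.6200 19.8800 2.0900 0.0000 0.0000] k=[0 4 3 6 13 36 21 5 0 0]
t=5: x=[0.4400 3.4500 3.4400 6.4400 14.7600 31.8200 20.8900 6.2100 0.5500 0.0000] k=[1 1 5 3 12 31 21 9 1 0]
t=6: x=[1.0000 1.4400 4.3400 4.2100 13.1000 27.8100 20.7800 9.4400 1.7700 0.1100] k=[0 0 2 8 17 31 24 6 0 0]
t=7: x=[0.0000 0.2200 2.4400 8.3300 17.5500 28.6900 22.7900 7.3200 0.6600 0.0000] k=[0 2 1 4 21 32 22 11 0 0]
t=8: x=[0.2200 1.6700 1.4400 5.5400 20.3400 29.6900 21.8900 11.0000 1.2100 0.0000] k=[4 0 0 2 23 30 25 15 2 0]
t=9: x=[3.5600 0.4400 0.2200 4.0900 21.4600 28.6800 24.4500 14.6700 3.2100 0.2200] k=[0 3 3 6 19 28 28 15 5 0]
t=10: x=[0.3300 2.6700 3.3300 7.1000 18.5600 27.0100 26.5700 15.3300 5.5500 0.5500] k=[0 1 7 4 18 23 31 14 2 5]
t=11: x=[0.1100 1.5500 6.0100 5.8700 17.0100 23.3300 28.2500 14.5500 3.6500 4.6700] k=[1 0 9 9 13 27 30 19 6 7]
t=12: x=[0.8900 1.1000 8.0100 9.4400 14.1000 25.7900 28.4600 18.7800 7.5400 6.8900] k=[0 3 4 6 15 24 32 22 10 3]
t=13: x=[0.3300 2.7800 4.1100 6.7700 15.0000 23.8900 30.0200 21.7800 10.5500 3.7700] k=[0 2 0 7 14 24 26 24 12 8]
t=14: x=[0.2200 1.5600 0.9900 7.0000 14.3300 23.1200 25.5600 22.9000 12.8800 8.4400] k=[0 5 4 8 18 25 27 26 15 11]
t=15: x=[0.5500 4.3400 4.5500 8.6600 17.6700 24.4500 26.6700 24.9000 15.7700 11.4400] k=[5 6 5 10 20 28 28 27 20 7]
t=16: x=[5.1100 5.7800 5.6600 10.5500 19.7800 27.1200 27.8900 26.3400 19.3400 8.4300] k=[5 7 6 11 22 23 30 27 17 8]
t=17: x=[5.2200 6.6700 6.6600 11.6600 20.9000 23.6600 28.9000 26.2300 17.1100 8.9900] k=[3 5 8 13 22 20 30 24 18 7]
t=18: x=[3.2200 5.1100 8.2200 13.4400 20.7900 21.3200 28.2400 24.0000 17.4500 8.2100] k=[7 7 4 16 20 17 24 24 14 5]
t=19: x=[7.0000 6.6700 5.6500 15.1200 19.2300 18.1000 23.2300 22.9000 14.1100 5.9900] k=[5 10 5 13 23 17 26 19 18 10]
t=20: x=[5.5500 8.9000 6.4300 13.2200 21.2400 18.6500 24.2400 19.6600 17.2300 10.8800] k=[6 8 10 13 23 15 25 24 15 10]
t=21: x=[6.2200 8.0000 10.1100 13.7700 21.0200 16.9800 23.7900 23.1200 15.4400 10.5500] k=[3 11 7 18 19 16 25 24 14 14]
t=22: x=[3.8800 9.6800 8.6500 16.9000 18.5600 17.3200 23.9000 23.0100 15.1000 14.0000] k=[2 12 12 14 21 17 28 24 13 16]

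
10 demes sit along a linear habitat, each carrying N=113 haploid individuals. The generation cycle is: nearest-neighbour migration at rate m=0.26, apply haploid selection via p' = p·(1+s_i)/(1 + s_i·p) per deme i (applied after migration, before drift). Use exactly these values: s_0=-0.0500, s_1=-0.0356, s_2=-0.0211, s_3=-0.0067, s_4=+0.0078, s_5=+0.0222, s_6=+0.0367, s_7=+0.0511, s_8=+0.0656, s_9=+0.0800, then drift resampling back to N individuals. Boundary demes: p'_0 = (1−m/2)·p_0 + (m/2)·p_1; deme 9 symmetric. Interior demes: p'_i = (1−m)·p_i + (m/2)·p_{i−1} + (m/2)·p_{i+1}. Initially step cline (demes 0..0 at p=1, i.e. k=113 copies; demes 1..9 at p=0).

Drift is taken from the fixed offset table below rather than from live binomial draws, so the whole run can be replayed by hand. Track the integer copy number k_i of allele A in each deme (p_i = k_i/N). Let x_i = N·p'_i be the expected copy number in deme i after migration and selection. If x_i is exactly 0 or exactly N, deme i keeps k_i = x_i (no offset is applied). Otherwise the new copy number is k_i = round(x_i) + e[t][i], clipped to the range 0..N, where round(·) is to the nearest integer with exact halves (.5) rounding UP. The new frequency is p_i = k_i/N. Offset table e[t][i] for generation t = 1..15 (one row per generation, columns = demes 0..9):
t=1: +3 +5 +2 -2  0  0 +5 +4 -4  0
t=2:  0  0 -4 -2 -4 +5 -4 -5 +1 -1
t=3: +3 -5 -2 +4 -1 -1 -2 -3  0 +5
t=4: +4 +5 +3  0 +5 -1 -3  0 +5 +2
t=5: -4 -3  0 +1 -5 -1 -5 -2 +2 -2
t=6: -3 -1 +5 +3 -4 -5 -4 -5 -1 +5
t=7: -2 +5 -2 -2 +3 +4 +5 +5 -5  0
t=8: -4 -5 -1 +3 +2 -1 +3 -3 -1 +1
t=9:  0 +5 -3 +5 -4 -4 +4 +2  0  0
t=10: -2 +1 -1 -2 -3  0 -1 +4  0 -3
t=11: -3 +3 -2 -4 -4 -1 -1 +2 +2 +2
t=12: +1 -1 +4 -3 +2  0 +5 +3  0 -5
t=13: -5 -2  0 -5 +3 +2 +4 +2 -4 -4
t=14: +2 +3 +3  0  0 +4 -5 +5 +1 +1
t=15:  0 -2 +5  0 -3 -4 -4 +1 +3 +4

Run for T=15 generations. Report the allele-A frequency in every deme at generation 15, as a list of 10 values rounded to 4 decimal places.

t=0: k=[113 0 0 0 0 0 0 0 0 0]
t=1: x=[97.6419 14.2329 0.0000 0.0000 0.0000 0.0000 0.0000 0.0000 0.0000 0.0000] k=[101 19 0 0 0 0 0 0 0 0]
t=2: x=[89.3965 26.4486 2.4190 0.0000 0.0000 0.0000 0.0000 0.0000 0.0000 0.0000] k=[89 26 0 0 0 0 0 0 0 0]
t=3: x=[79.6163 30.0044 3.3108 0.0000 0.0000 0.0000 0.0000 0.0000 0.0000 0.0000] k=[83 25 1 0 0 0 0 0 0 0]
t=4: x=[74.1633 28.6381 3.9087 0.1291 0.0000 0.0000 0.0000 0.0000 0.0000 0.0000] k=[78 34 7 0 0 0 0 0 0 0]
t=5: x=[70.9347 35.3239 9.4143 0.9040 0.0000 0.0000 0.0000 0.0000 0.0000 0.0000] k=[67 32 9 2 0 0 0 0 0 0]
t=6: x=[61.0135 32.7111 10.8687 2.6327 0.2620 0.0000 0.0000 0.0000 0.0000 0.0000] k=[58 32 16 6 0 0 0 0 0 0]
t=7: x=[53.1741 32.4550 16.4776 6.4788 0.7860 0.0000 0.0000 0.0000 0.0000 0.0000] k=[51 37 14 4 4 0 0 0 0 0]
t=8: x=[47.7603 34.9490 15.4041 5.2661 3.5063 0.5315 0.0000 0.0000 0.0000 0.0000] k=[44 30 14 8 6 0 0 0 0 0]
t=9: x=[40.8331 28.9525 15.0201 8.4672 5.5207 0.7972 0.0000 0.0000 0.0000 0.0000] k=[41 34 12 13 2 0 0 0 0 0]
t=10: x=[38.7733 31.2243 14.7149 11.3711 3.1940 0.2658 0.0000 0.0000 0.0000 0.0000] k=[37 32 14 9 0 0 0 0 0 0]
t=11: x=[35.0970 29.5128 15.4041 8.4274 1.1790 0.0000 0.0000 0.0000 0.0000 0.0000] k=[32 33 13 4 0 0 0 0 0 0]
t=12: x=[30.9637 29.4735 14.1637 4.6201 0.5240 0.0000 0.0000 0.0000 0.0000 0.0000] k=[32 28 18 2 3 0 0 0 0 0]
t=13: x=[30.3285 26.4780 16.9110 4.1828 2.4989 0.3986 0.0000 0.0000 0.0000 0.0000] k=[25 24 17 0 5 2 0 0 0 0]
t=14: x=[23.8894 22.5584 15.4139 2.8413 3.9898 2.1764 0.2695 0.0000 0.0000 0.0000] k=[26 26 18 3 4 6 0 0 0 0]
t=15: x=[24.9875 24.2622 16.7830 5.0475 4.1610 5.0652 0.8084 0.0000 0.0000 0.0000] k=[25 22 22 5 1 1 0 0 0 0]

[0.2212, 0.1947, 0.1947, 0.0442, 0.0088, 0.0088, 0.0000, 0.0000, 0.0000, 0.0000]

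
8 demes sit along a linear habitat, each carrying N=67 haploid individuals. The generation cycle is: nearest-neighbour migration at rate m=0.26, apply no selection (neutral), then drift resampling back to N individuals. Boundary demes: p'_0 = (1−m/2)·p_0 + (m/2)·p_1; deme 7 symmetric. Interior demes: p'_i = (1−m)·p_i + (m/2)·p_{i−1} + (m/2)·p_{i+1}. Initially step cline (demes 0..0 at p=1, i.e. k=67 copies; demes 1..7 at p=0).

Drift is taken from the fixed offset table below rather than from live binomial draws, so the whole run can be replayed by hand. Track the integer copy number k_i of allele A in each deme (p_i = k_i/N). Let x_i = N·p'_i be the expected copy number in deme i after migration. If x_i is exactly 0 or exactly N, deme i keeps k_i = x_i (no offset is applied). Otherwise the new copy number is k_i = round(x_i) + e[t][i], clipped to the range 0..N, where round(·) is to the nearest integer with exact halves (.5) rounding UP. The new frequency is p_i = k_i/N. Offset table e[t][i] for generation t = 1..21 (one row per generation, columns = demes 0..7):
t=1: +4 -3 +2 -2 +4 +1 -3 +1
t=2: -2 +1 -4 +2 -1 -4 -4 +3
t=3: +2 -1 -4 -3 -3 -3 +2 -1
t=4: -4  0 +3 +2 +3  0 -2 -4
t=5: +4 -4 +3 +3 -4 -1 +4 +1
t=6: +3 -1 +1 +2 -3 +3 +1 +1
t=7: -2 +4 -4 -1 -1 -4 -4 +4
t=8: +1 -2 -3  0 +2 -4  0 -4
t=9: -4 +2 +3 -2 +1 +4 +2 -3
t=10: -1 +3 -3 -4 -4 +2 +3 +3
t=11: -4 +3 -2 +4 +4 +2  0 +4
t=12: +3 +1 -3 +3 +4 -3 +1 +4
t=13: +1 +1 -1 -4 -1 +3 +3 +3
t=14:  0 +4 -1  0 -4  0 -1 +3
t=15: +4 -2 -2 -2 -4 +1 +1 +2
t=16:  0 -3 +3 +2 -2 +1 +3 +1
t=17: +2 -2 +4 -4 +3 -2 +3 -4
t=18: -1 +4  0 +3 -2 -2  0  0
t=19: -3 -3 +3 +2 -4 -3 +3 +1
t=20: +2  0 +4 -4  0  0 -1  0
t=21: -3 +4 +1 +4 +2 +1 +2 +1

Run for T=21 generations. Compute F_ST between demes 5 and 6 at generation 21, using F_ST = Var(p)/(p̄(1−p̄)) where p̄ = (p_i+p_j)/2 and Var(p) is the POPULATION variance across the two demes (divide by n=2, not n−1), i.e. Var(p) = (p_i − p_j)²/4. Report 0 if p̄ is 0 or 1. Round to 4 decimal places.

0.0307

t=0: k=[67 0 0 0 0 0 0 0]
t=1: x=[58.2900 8.7100 0.0000 0.0000 0.0000 0.0000 0.0000 0.0000] k=[62 6 0 0 0 0 0 0]
t=2: x=[54.7200 12.5000 0.7800 0.0000 0.0000 0.0000 0.0000 0.0000] k=[53 14 0 0 0 0 0 0]
t=3: x=[47.9300 17.2500 1.8200 0.0000 0.0000 0.0000 0.0000 0.0000] k=[50 16 0 0 0 0 0 0]
t=4: x=[45.5800 18.3400 2.0800 0.0000 0.0000 0.0000 0.0000 0.0000] k=[42 18 5 0 0 0 0 0]
t=5: x=[38.8800 19.4300 6.0400 0.6500 0.0000 0.0000 0.0000 0.0000] k=[43 15 9 4 0 0 0 0]
t=6: x=[39.3600 17.8600 9.1300 4.1300 0.5200 0.0000 0.0000 0.0000] k=[42 17 10 6 0 0 0 0]
t=7: x=[38.7500 19.3400 10.3900 5.7400 0.7800 0.0000 0.0000 0.0000] k=[37 23 6 5 0 0 0 0]
t=8: x=[35.1800 22.6100 8.0800 4.4800 0.6500 0.0000 0.0000 0.0000] k=[36 21 5 4 3 0 0 0]
t=9: x=[34.0500 20.8700 6.9500 4.0000 2.7400 0.3900 0.0000 0.0000] k=[30 23 10 2 4 4 0 0]
t=10: x=[29.0900 22.2200 10.6500 3.3000 3.7400 3.4800 0.5200 0.0000] k=[28 25 8 0 0 5 4 0]
t=11: x=[27.6100 23.1800 9.1700 1.0400 0.6500 4.2200 3.6100 0.5200] k=[24 26 7 5 5 6 4 5]
t=12: x=[24.2600 23.2700 9.2100 5.2600 5.1300 5.6100 4.3900 4.8700] k=[27 24 6 8 9 3 5 9]
t=13: x=[26.6100 22.0500 8.6000 7.8700 8.0900 4.0400 5.2600 8.4800] k=[28 23 8 4 7 7 8 11]
t=14: x=[27.3500 21.7000 9.4300 4.9100 6.6100 7.1300 8.2600 10.6100] k=[27 26 8 5 3 7 7 14]
t=15: x=[26.8700 23.7900 9.9500 5.1300 3.7800 6.4800 7.9100 13.0900] k=[31 22 8 3 0 7 9 15]
t=16: x=[29.8300 21.3500 9.1700 3.2600 1.3000 6.3500 9.5200 14.2200] k=[30 18 12 5 0 7 13 15]
t=17: x=[28.4400 18.7800 11.8700 5.2600 1.5600 6.8700 12.4800 14.7400] k=[30 17 16 1 5 5 15 11]
t=18: x=[28.3100 18.5600 14.1800 3.4700 4.4800 6.3000 13.1800 11.5200] k=[27 23 14 6 2 4 13 12]
t=19: x=[26.4800 22.3500 14.1300 6.5200 2.7800 4.9100 11.7000 12.1300] k=[23 19 17 9 0 2 15 13]
t=20: x=[22.4800 19.2600 16.2200 8.8700 1.4300 3.4300 13.0500 13.2600] k=[24 19 20 5 1 3 12 13]
t=21: x=[23.3500 19.7800 17.9200 6.4300 1.7800 3.9100 10.9600 12.8700] k=[20 24 19 10 4 5 13 14]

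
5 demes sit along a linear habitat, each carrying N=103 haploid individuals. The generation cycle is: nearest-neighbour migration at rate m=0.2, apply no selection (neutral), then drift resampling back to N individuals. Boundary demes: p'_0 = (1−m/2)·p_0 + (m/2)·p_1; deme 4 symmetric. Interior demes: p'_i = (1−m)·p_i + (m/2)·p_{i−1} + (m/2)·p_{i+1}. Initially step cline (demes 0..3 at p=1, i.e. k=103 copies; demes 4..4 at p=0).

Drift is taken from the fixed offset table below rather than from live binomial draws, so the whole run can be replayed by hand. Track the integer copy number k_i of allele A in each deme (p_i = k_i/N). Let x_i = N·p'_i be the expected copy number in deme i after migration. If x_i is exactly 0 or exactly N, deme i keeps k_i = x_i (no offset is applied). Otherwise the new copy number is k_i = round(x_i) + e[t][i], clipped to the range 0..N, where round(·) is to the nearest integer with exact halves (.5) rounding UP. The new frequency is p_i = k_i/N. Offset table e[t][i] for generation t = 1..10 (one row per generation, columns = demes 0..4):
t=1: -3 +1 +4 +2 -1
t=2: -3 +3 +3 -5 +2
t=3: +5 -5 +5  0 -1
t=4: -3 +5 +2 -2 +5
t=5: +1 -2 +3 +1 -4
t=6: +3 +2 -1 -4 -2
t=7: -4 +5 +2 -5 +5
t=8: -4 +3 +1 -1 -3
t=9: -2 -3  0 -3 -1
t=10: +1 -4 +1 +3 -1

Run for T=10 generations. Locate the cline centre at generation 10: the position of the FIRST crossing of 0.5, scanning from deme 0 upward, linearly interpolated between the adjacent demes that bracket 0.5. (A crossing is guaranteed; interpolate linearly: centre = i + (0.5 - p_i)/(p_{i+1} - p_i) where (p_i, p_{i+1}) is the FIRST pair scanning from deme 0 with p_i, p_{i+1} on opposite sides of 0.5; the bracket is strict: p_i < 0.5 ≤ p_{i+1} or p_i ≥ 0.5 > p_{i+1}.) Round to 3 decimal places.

3.738

t=0: k=[103 103 103 103 0]
t=1: x=[103.0000 103.0000 103.0000 92.7000 10.3000] k=[103 103 103 95 9]
t=2: x=[103.0000 103.0000 102.2000 87.2000 17.6000] k=[103 103 103 82 20]
t=3: x=[103.0000 103.0000 100.9000 77.9000 26.2000] k=[103 103 103 78 25]
t=4: x=[103.0000 103.0000 100.5000 75.2000 30.3000] k=[103 103 103 73 35]
t=5: x=[103.0000 103.0000 100.0000 72.2000 38.8000] k=[103 103 103 73 35]
t=6: x=[103.0000 103.0000 100.0000 72.2000 38.8000] k=[103 103 99 68 37]
t=7: x=[103.0000 102.6000 96.3000 68.0000 40.1000] k=[103 103 98 63 45]
t=8: x=[103.0000 102.5000 95.0000 64.7000 46.8000] k=[103 103 96 64 44]
t=9: x=[103.0000 102.3000 93.5000 65.2000 46.0000] k=[103 99 94 62 45]
t=10: x=[102.6000 98.9000 91.3000 63.5000 46.7000] k=[103 95 92 67 46]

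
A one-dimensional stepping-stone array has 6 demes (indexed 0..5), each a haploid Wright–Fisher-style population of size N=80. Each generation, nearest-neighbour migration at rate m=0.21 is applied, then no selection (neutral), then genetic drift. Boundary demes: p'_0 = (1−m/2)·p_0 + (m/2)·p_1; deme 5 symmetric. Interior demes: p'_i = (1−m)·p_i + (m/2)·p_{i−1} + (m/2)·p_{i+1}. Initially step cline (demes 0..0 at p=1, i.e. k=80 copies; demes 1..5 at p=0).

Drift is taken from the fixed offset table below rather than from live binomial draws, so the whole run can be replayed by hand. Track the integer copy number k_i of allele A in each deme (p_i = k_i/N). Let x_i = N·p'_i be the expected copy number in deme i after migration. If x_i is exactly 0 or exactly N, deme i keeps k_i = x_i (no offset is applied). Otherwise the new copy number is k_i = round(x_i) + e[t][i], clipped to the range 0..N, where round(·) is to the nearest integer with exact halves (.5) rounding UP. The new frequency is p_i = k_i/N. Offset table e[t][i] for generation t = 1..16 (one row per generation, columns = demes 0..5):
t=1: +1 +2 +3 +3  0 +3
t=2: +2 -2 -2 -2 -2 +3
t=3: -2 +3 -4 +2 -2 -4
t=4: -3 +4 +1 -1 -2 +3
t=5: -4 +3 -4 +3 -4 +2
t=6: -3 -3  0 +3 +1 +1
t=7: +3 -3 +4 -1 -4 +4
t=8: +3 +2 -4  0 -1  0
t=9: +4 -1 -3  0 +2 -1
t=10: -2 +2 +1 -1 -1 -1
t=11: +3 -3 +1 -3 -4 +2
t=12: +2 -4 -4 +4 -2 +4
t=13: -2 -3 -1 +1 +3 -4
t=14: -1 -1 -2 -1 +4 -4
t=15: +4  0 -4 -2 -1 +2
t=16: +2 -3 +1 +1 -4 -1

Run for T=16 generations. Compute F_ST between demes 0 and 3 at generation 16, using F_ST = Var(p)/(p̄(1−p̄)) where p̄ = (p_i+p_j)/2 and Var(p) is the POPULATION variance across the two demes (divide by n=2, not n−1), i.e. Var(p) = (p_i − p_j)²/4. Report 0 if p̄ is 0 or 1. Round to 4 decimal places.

t=0: k=[80 0 0 0 0 0]
t=1: x=[71.6000 8.4000 0.0000 0.0000 0.0000 0.0000] k=[73 10 0 0 0 0]
t=2: x=[66.3850 15.5650 1.0500 0.0000 0.0000 0.0000] k=[68 14 0 0 0 0]
t=3: x=[62.3300 18.2000 1.4700 0.0000 0.0000 0.0000] k=[60 21 0 0 0 0]
t=4: x=[55.9050 22.8900 2.2050 0.0000 0.0000 0.0000] k=[53 27 3 0 0 0]
t=5: x=[50.2700 27.2100 5.2050 0.3150 0.0000 0.0000] k=[46 30 1 3 0 0]
t=6: x=[44.3200 28.6350 4.2550 2.4750 0.3150 0.0000] k=[41 26 4 5 1 0]
t=7: x=[39.4250 25.2650 6.4150 4.4750 1.3150 0.1050] k=[42 22 10 3 0 4]
t=8: x=[39.9000 22.8400 10.5250 3.4200 0.7350 3.5800] k=[43 25 7 3 0 4]
t=9: x=[41.1100 25.0000 8.4700 3.1050 0.7350 3.5800] k=[45 24 5 3 3 3]
t=10: x=[42.7950 24.2100 6.7850 3.2100 3.0000 3.0000] k=[41 26 8 2 2 2]
t=11: x=[39.4250 25.6850 9.2600 2.6300 2.0000 2.0000] k=[42 23 10 0 0 4]
t=12: x=[40.0050 23.6300 10.3150 1.0500 0.4200 3.5800] k=[42 20 6 5 0 8]
t=13: x=[39.6900 20.8400 7.3650 4.5800 1.3650 7.1600] k=[38 18 6 6 4 3]
t=14: x=[35.9000 18.8400 7.2600 5.7900 4.1050 3.1050] k=[35 18 5 5 8 0]
t=15: x=[33.2150 18.4200 6.3650 5.3150 6.8450 0.8400] k=[37 18 2 3 6 3]
t=16: x=[35.0050 18.3150 3.7850 3.2100 5.3700 3.3150] k=[37 15 5 4 1 2]

0.2232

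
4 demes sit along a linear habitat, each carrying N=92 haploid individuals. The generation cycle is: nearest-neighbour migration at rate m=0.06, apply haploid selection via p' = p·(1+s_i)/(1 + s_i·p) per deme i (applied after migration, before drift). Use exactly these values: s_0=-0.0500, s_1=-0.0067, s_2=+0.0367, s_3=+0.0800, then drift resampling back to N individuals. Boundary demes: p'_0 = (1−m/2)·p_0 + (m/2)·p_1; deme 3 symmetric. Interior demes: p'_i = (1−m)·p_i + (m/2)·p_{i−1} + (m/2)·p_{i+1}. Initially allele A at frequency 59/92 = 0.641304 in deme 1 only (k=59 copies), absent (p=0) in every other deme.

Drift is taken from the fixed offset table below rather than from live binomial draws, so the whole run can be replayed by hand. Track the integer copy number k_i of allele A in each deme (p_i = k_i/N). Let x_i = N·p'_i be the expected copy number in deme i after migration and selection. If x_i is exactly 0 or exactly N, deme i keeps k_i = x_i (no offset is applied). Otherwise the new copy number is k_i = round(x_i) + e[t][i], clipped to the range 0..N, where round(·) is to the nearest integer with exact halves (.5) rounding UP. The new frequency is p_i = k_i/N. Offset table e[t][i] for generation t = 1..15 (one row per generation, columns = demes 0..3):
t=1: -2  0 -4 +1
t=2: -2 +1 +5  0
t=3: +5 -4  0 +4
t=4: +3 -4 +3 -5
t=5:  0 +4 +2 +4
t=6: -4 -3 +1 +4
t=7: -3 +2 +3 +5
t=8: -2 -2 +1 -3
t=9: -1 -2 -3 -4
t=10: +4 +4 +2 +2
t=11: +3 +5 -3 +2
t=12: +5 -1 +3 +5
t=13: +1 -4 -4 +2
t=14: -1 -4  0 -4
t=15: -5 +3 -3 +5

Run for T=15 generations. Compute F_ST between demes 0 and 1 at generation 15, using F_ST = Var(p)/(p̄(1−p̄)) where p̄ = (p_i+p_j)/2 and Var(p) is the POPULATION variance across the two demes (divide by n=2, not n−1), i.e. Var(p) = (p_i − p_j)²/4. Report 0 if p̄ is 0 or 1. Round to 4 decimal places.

0.0444

t=0: k=[0 59 0 0]
t=1: x=[1.6831 55.3118 1.8337 0.0000] k=[0 55 0 0]
t=2: x=[1.5689 51.5477 1.7094 0.0000] k=[0 53 7 0]
t=3: x=[1.5118 49.8765 8.4423 0.2268] k=[7 46 8 4]
t=4: x=[7.7961 43.5358 9.3175 4.4337] k=[11 40 12 0]
t=5: x=[11.3497 38.1398 12.8739 0.3887] k=[11 42 15 4]
t=6: x=[11.4075 40.1079 15.9496 4.6589] k=[7 37 17 9]
t=7: x=[7.5374 35.3536 17.8733 9.8997] k=[5 37 21 15]
t=8: x=[5.6804 35.4135 21.8957 16.1808] k=[4 33 23 13]
t=9: x=[4.6388 31.6902 23.6273 14.1998] k=[4 30 21 10]
t=10: x=[4.5528 28.8168 21.5287 11.0571] k=[9 33 24 13]
t=11: x=[9.2830 31.8698 24.5838 14.2314] k=[12 37 22 16]
t=12: x=[12.1970 35.6531 22.8840 17.2320] k=[17 35 26 22]
t=13: x=[16.8234 34.0457 26.8298 23.4388] k=[18 30 23 25]
t=14: x=[17.6178 29.2956 23.9021 26.3635] k=[17 25 24 22]
t=15: x=[16.5329 24.6086 24.6143 23.3764] k=[12 28 22 28]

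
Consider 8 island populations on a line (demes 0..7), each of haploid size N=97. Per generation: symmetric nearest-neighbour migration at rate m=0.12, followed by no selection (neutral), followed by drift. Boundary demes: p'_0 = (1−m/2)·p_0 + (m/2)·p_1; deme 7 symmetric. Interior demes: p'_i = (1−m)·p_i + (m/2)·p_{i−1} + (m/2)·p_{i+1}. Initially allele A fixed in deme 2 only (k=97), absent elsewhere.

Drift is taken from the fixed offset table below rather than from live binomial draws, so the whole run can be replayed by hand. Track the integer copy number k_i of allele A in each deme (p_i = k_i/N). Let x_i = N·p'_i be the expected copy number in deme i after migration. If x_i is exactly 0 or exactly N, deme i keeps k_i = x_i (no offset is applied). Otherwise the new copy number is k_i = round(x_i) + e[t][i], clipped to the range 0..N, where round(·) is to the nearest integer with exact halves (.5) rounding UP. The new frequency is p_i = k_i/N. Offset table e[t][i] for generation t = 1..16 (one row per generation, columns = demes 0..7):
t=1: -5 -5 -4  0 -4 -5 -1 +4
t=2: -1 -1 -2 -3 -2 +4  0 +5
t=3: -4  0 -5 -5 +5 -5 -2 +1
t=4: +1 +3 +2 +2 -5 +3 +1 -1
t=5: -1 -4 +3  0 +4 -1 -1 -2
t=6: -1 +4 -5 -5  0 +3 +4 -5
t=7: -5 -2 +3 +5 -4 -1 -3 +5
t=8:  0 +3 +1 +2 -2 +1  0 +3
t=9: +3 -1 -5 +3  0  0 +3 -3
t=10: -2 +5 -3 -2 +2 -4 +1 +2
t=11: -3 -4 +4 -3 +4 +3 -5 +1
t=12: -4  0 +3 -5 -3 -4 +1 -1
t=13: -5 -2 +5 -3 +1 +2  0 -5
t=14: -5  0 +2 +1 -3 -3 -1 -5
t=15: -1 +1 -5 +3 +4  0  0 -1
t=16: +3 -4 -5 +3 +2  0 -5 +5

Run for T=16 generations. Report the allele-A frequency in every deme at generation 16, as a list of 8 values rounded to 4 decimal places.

[0.0412, 0.1340, 0.2165, 0.1856, 0.1031, 0.0103, 0.0000, 0.0515]

t=0: k=[0 0 97 0 0 0 0 0]
t=1: x=[0.0000 5.8200 85.3600 5.8200 0.0000 0.0000 0.0000 0.0000] k=[0 1 81 6 0 0 0 0]
t=2: x=[0.0600 5.7400 71.7000 10.1400 0.3600 0.0000 0.0000 0.0000] k=[0 5 70 7 0 0 0 0]
t=3: x=[0.3000 8.6000 62.3200 10.3600 0.4200 0.0000 0.0000 0.0000] k=[0 9 57 5 5 0 0 0]
t=4: x=[0.5400 11.3400 51.0000 8.1200 4.7000 0.3000 0.0000 0.0000] k=[2 14 53 10 0 3 0 0]
t=5: x=[2.7200 15.6200 48.0800 11.9800 0.7800 2.6400 0.1800 0.0000] k=[2 12 51 12 5 2 0 0]
t=6: x=[2.6000 13.7400 46.3200 13.9200 5.2400 2.0600 0.1200 0.0000] k=[2 18 41 9 5 5 4 0]
t=7: x=[2.9600 18.4200 37.7000 10.6800 5.2400 4.9400 3.8200 0.2400] k=[0 16 41 16 1 4 1 5]
t=8: x=[0.9600 16.5400 38.0000 16.6000 2.0800 3.6400 1.4200 4.7600] k=[1 20 39 19 0 5 1 8]
t=9: x=[2.1400 20.0000 36.6600 19.0600 1.4400 4.4600 1.6600 7.5800] k=[5 19 32 22 1 4 5 5]
t=10: x=[5.8400 18.9400 30.6200 21.3400 2.4400 3.8800 4.9400 5.0000] k=[4 24 28 19 4 0 6 7]
t=11: x=[5.2000 23.0400 27.2200 18.6400 4.6600 0.6000 5.7000 6.9400] k=[2 19 31 16 9 4 1 8]
t=12: x=[3.0200 18.7000 29.3800 16.4800 9.1200 4.1200 1.6000 7.5800] k=[0 19 32 11 6 0 3 7]
t=13: x=[1.1400 18.6400 29.9600 11.9600 5.9400 0.5400 3.0600 6.7600] k=[0 17 35 9 7 3 3 2]
t=14: x=[1.0200 17.0600 32.3600 10.4400 6.8800 3.2400 2.9400 2.0600] k=[0 17 34 11 4 0 2 0]
t=15: x=[1.0200 17.0000 31.6000 11.9600 4.1800 0.3600 1.7600 0.1200] k=[0 18 27 15 8 0 2 0]
t=16: x=[1.0800 17.4600 25.7400 15.3000 7.9400 0.6000 1.7600 0.1200] k=[4 13 21 18 10 1 0 5]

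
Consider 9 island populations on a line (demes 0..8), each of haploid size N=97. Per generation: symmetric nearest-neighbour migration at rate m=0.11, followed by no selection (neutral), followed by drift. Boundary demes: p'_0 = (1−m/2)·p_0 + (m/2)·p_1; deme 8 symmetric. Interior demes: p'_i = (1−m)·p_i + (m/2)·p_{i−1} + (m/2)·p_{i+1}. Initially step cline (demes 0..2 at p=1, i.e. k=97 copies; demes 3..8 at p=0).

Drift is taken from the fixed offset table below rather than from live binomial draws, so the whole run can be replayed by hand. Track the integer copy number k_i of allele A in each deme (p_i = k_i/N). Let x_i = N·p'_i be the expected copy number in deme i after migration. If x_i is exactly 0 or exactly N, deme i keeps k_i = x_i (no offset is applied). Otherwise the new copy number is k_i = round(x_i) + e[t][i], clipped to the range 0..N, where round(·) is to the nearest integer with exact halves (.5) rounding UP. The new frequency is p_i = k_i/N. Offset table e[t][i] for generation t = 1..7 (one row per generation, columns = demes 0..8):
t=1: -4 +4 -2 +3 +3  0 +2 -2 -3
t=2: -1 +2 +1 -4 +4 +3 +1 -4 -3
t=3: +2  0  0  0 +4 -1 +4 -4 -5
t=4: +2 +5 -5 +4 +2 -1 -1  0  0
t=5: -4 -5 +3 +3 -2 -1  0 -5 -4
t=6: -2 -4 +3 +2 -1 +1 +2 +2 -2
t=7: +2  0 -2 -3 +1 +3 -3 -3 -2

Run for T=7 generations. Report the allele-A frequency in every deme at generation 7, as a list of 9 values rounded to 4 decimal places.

[1.0000, 0.8969, 0.7526, 0.2784, 0.0928, 0.0412, 0.0000, 0.0000, 0.0000]

t=0: k=[97 97 97 0 0 0 0 0 0]
t=1: x=[97.0000 97.0000 91.6650 5.3350 0.0000 0.0000 0.0000 0.0000 0.0000] k=[97 97 90 8 0 0 0 0 0]
t=2: x=[97.0000 96.6150 85.8750 12.0700 0.4400 0.0000 0.0000 0.0000 0.0000] k=[97 97 87 8 4 0 0 0 0]
t=3: x=[97.0000 96.4500 83.2050 12.1250 4.0000 0.2200 0.0000 0.0000 0.0000] k=[97 96 83 12 8 0 0 0 0]
t=4: x=[96.9450 95.3400 79.8100 15.6850 7.7800 0.4400 0.0000 0.0000 0.0000] k=[97 97 75 20 10 0 0 0 0]
t=5: x=[97.0000 95.7900 73.1850 22.4750 10.0000 0.5500 0.0000 0.0000 0.0000] k=[97 91 76 25 8 0 0 0 0]
t=6: x=[96.6700 90.5050 74.0200 26.8700 8.4950 0.4400 0.0000 0.0000 0.0000] k=[95 87 77 29 7 1 0 0 0]
t=7: x=[94.5600 86.8900 74.9100 30.4300 7.8800 1.2750 0.0550 0.0000 0.0000] k=[97 87 73 27 9 4 0 0 0]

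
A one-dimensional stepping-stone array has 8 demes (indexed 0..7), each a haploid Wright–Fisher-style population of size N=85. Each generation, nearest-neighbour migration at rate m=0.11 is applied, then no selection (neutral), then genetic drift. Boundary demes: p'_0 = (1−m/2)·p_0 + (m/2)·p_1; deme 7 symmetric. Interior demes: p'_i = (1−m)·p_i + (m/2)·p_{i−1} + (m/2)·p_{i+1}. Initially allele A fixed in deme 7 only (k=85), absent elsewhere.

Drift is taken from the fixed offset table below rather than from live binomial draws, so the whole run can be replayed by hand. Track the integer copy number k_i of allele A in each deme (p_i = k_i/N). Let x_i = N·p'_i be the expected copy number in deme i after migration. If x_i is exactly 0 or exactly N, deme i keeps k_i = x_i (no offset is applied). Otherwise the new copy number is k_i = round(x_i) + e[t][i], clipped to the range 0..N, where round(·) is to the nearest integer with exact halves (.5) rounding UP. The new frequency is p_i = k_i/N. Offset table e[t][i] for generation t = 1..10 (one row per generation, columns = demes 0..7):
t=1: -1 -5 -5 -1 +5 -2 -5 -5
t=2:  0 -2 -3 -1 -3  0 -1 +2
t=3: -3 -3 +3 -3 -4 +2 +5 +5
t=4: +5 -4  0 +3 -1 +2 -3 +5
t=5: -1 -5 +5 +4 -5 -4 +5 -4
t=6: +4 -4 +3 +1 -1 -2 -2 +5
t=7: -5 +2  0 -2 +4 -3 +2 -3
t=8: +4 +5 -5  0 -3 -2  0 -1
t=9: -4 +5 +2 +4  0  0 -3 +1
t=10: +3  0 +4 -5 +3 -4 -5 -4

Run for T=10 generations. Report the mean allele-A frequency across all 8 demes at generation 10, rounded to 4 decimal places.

t=0: k=[0 0 0 0 0 0 0 85]
t=1: x=[0.0000 0.0000 0.0000 0.0000 0.0000 0.0000 4.6750 80.3250] k=[0 0 0 0 0 0 0 75]
t=2: x=[0.0000 0.0000 0.0000 0.0000 0.0000 0.0000 4.1250 70.8750] k=[0 0 0 0 0 0 3 73]
t=3: x=[0.0000 0.0000 0.0000 0.0000 0.0000 0.1650 6.6850 69.1500] k=[0 0 0 0 0 2 12 74]
t=4: x=[0.0000 0.0000 0.0000 0.0000 0.1100 2.4400 14.8600 70.5900] k=[0 0 0 0 0 4 12 76]
t=5: x=[0.0000 0.0000 0.0000 0.0000 0.2200 4.2200 15.0800 72.4800] k=[0 0 0 0 0 0 20 68]
t=6: x=[0.0000 0.0000 0.0000 0.0000 0.0000 1.1000 21.5400 65.3600] k=[0 0 0 0 0 0 20 70]
t=7: x=[0.0000 0.0000 0.0000 0.0000 0.0000 1.1000 21.6500 67.2500] k=[0 0 0 0 0 0 24 64]
t=8: x=[0.0000 0.0000 0.0000 0.0000 0.0000 1.3200 24.8800 61.8000] k=[0 0 0 0 0 0 25 61]
t=9: x=[0.0000 0.0000 0.0000 0.0000 0.0000 1.3750 25.6050 59.0200] k=[0 0 0 0 0 1 23 60]
t=10: x=[0.0000 0.0000 0.0000 0.0000 0.0550 2.1550 23.8250 57.9650] k=[0 0 0 0 3 0 19 54]

0.1118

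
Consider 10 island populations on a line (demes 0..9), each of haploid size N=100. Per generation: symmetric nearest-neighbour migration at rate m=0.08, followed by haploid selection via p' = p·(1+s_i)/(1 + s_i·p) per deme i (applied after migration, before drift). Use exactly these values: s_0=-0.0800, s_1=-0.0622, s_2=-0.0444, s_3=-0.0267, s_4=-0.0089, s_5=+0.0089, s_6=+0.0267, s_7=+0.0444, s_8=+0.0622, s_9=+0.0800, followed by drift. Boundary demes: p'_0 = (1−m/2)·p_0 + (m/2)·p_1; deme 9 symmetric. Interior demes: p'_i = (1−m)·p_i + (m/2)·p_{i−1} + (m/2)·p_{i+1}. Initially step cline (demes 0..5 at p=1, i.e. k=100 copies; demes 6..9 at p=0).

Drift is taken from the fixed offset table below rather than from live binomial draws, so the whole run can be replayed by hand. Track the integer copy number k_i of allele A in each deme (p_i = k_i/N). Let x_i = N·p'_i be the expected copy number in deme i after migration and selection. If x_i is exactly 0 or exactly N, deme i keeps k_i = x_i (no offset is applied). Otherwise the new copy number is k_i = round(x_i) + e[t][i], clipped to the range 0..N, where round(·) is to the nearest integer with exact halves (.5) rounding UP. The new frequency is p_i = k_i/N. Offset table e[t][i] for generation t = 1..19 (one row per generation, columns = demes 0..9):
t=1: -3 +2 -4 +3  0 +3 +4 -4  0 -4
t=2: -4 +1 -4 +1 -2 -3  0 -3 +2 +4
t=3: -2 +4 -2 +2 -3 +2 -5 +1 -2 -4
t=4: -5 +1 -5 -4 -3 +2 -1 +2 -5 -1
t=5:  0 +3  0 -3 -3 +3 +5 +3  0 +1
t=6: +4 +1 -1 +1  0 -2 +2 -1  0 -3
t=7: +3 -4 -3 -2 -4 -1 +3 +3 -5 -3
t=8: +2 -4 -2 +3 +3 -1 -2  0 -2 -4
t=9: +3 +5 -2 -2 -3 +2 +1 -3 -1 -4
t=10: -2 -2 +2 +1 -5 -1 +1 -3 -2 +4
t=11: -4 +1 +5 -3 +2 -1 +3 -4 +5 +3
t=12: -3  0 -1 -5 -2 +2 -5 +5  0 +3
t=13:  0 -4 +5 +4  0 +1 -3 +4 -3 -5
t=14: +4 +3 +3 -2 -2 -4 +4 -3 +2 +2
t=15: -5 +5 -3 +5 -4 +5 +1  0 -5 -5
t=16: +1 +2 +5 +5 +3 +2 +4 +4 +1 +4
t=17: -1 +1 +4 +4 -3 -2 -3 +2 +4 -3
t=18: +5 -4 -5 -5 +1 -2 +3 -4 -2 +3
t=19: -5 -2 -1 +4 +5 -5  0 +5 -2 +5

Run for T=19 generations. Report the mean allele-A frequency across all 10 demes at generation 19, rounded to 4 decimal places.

0.6110

t=0: k=[100 100 100 100 100 100 0 0 0 0]
t=1: x=[100.0000 100.0000 100.0000 100.0000 100.0000 96.0339 4.1024 0.0000 0.0000 0.0000] k=[100 100 100 100 100 99 8 0 0 0]
t=2: x=[100.0000 100.0000 100.0000 100.0000 99.9596 95.4387 11.5872 0.3342 0.0000 0.0000] k=[100 100 100 100 98 92 12 0 0 0]
t=3: x=[100.0000 100.0000 100.0000 99.9178 97.8210 89.1262 15.0539 0.5012 0.0000 0.0000] k=[100 100 100 100 95 91 10 2 0 0]
t=4: x=[100.0000 100.0000 100.0000 99.7945 94.9977 88.0138 13.2194 2.3371 0.0850 0.0000] k=[100 100 100 96 92 90 12 4 0 0]
t=5: x=[100.0000 100.0000 99.8326 95.8948 92.0146 87.0601 15.1354 4.3367 0.1699 0.0000] k=[100 100 100 93 89 90 20 7 0 0]
t=6: x=[100.0000 100.0000 99.7070 92.9446 89.1136 87.2588 22.7396 7.5372 0.2974 0.0000] k=[100 100 99 94 89 85 25 7 0 0]
t=7: x=[100.0000 99.9573 98.7868 93.8455 88.9525 82.8861 27.1986 7.7448 0.2974 0.0000] k=[100 96 96 92 85 82 30 11 0 0]
t=8: x=[99.8261 95.9157 95.6551 91.6758 85.0467 80.1812 31.8896 11.7635 0.4672 0.0000] k=[100 92 94 95 88 79 30 12 0 0]
t=9: x=[99.6523 91.9366 93.6971 94.5420 87.8247 77.5546 31.8088 12.7144 0.5097 0.0000] k=[100 97 92 93 85 80 33 10 0 0]
t=10: x=[99.8696 96.7224 91.9086 92.4533 85.0064 78.4701 34.5534 10.9360 0.4248 0.0000] k=[98 95 94 93 80 77 36 8 0 0]
t=11: x=[97.6999 94.7707 93.7387 92.3305 80.2587 75.6436 37.1330 9.1549 0.3398 0.0000] k=[94 96 99 89 82 75 40 5 5 0]
t=12: x=[93.5982 95.7884 98.4105 88.8548 81.8677 74.0506 40.6340 6.6652 5.0834 0.2160] k=[91 96 97 84 80 76 36 12 5 3]
t=13: x=[90.5074 95.5763 96.2807 83.9996 79.8566 74.7277 37.2538 13.1689 5.5056 3.3182] k=[91 92 100 88 80 76 34 17 3 0]
t=14: x=[90.3362 91.8099 99.1631 87.8746 80.0174 74.6481 35.6018 17.7452 3.6462 0.1296] k=[94 95 100 86 78 71 40 15 6 2]
t=15: x=[93.5551 94.8555 99.2050 85.9157 77.8864 70.2256 40.8752 16.2218 6.5603 2.3288] k=[89 100 96 91 74 75 42 16 2 0]
t=16: x=[88.6262 99.3605 95.7802 90.2852 74.5508 73.8116 42.9243 17.0867 2.6302 0.0864] k=[90 100 100 95 78 76 47 21 4 4]
t=17: x=[89.6516 99.5736 99.7907 94.3781 78.4492 75.0861 47.7770 22.0988 4.9567 4.3062] k=[89 100 100 98 75 73 45 24 9 1]
t=18: x=[88.6262 99.5310 99.9163 97.0844 75.6758 72.1384 45.9336 25.0467 9.8006 1.4241] k=[94 96 95 92 77 70 49 21 8 4]
t=19: x=[93.5982 95.6187 94.6965 91.3076 77.1628 69.6277 49.3785 22.3447 8.8341 4.4779] k=[89 94 94 95 82 65 49 27 7 9]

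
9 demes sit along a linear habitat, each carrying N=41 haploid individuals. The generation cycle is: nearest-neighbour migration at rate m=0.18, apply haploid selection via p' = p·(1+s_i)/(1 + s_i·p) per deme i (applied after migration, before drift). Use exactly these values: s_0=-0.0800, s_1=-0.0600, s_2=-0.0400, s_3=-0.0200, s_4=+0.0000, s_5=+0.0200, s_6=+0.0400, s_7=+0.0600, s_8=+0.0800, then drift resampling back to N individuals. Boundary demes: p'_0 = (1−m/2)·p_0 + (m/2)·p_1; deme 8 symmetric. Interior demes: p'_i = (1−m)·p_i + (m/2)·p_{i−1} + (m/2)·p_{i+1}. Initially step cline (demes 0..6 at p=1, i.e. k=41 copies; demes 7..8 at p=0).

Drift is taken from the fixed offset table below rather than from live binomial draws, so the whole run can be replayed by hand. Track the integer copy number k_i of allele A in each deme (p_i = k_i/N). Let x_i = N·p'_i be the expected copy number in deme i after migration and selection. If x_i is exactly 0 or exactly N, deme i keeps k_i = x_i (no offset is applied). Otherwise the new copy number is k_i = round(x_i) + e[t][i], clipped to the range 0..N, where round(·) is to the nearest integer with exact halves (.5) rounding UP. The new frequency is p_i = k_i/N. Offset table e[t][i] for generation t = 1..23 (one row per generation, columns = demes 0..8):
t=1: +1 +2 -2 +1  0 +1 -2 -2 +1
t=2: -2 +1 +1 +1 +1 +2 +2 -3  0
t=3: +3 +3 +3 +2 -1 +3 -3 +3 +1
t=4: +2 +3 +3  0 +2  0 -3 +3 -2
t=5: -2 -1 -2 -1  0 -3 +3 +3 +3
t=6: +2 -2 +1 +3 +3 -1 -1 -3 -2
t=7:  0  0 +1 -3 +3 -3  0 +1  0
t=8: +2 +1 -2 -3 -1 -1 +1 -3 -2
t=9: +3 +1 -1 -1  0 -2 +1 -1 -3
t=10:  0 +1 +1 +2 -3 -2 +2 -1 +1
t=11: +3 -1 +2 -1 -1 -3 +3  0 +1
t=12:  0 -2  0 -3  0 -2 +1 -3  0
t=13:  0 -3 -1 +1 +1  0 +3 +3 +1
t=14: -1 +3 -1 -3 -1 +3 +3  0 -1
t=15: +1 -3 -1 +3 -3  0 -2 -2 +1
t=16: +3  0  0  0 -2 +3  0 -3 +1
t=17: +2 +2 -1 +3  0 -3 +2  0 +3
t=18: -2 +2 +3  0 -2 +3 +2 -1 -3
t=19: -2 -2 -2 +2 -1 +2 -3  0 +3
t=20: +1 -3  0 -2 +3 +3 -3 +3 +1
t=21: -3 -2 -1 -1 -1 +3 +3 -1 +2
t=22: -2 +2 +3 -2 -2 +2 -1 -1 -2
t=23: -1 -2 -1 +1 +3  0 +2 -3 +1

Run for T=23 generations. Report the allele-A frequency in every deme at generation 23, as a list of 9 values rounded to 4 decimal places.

[0.7561, 0.8293, 0.8780, 0.8049, 0.8780, 0.9512, 0.8049, 0.5122, 0.6098]

t=0: k=[41 41 41 41 41 41 41 0 0]
t=1: x=[41.0000 41.0000 41.0000 41.0000 41.0000 41.0000 37.4396 3.8904 0.0000] k=[41 41 41 41 41 41 35 2 0]
t=2: x=[41.0000 41.0000 41.0000 41.0000 41.0000 40.4705 32.8296 5.0421 0.1943] k=[41 41 41 41 41 41 35 2 0]
t=3: x=[41.0000 41.0000 41.0000 41.0000 41.0000 40.4705 32.8296 5.0421 0.1943] k=[41 41 41 41 41 41 30 8 1]
t=4: x=[41.0000 41.0000 41.0000 41.0000 41.0000 40.0290 29.3400 9.7772 1.7548] k=[41 41 41 41 41 40 26 13 0]
t=5: x=[41.0000 41.0000 41.0000 41.0000 40.9100 38.8703 26.4601 13.5227 1.2607] k=[41 41 41 41 41 36 29 17 4]
t=6: x=[41.0000 41.0000 41.0000 41.0000 40.5500 35.9090 28.8874 17.4917 5.5278] k=[41 41 41 41 41 35 28 14 4]
t=7: x=[41.0000 41.0000 41.0000 41.0000 40.4600 35.0120 27.7245 14.9083 5.2419] k=[41 41 41 41 41 32 28 16 5]
t=8: x=[41.0000 41.0000 41.0000 41.0000 40.1900 32.5832 27.6357 16.6630 6.3945] k=[41 41 41 41 39 32 29 14 4]
t=9: x=[41.0000 41.0000 41.0000 40.8163 38.5500 32.4943 28.2668 14.9998 5.2419] k=[41 41 41 40 39 30 29 14 2]
t=10: x=[41.0000 41.0000 40.9063 39.9801 38.2800 30.8718 28.0894 14.8168 3.3065] k=[41 41 41 41 35 29 30 14 4]
t=11: x=[41.0000 41.0000 41.0000 40.4491 35.0000 29.7920 28.8086 15.0913 5.2419] k=[41 41 41 39 34 27 32 15 6]
t=12: x=[41.0000 41.0000 40.8125 38.6863 33.8200 28.2546 30.3324 16.2885 7.2584] k=[41 41 41 36 34 26 31 13 7]
t=13: x=[41.0000 41.0000 40.5315 36.1848 33.4600 27.3509 29.2613 14.6235 8.0251] k=[41 41 40 37 34 27 32 18 9]
t=14: x=[41.0000 40.9043 39.7723 36.9265 33.6400 28.2546 30.5974 19.0428 10.3958] k=[41 41 39 34 33 31 34 19 9]
t=15: x=[41.0000 40.8086 38.6409 34.2468 32.9100 31.5943 32.6440 20.0464 10.4894] k=[41 38 38 37 30 32 31 18 11]
t=16: x=[40.7067 38.1080 37.7913 36.3778 30.8100 31.8713 30.2343 19.1333 12.2817] k=[41 38 38 36 29 35 30 16 13]
t=17: x=[40.7067 38.1080 37.6982 35.4538 30.1700 34.1241 29.5170 17.5725 13.9699] k=[41 40 37 38 30 31 32 18 17]
t=18: x=[40.9022 39.7470 37.2223 37.1196 30.8100 31.1490 30.9505 19.7657 17.8616] k=[39 41 40 37 29 34 33 19 15]
t=19: x=[39.0293 40.7129 39.7723 36.4692 30.1700 33.5811 32.1062 20.4971 16.1061] k=[37 39 38 38 29 36 29 20 19]
t=20: x=[36.8812 38.5936 37.9777 37.1196 30.4400 34.8443 29.1531 21.3168 19.8768] k=[38 36 38 35 33 38 26 24 21]
t=21: x=[37.5666 36.0992 37.4188 34.9871 33.6300 36.5492 27.2606 24.4878 22.0562] k=[35 34 36 34 33 40 30 23 24]
t=22: x=[34.4648 33.9147 35.4469 33.9731 33.7200 38.5166 30.5778 24.2997 24.6718] k=[32 36 38 32 32 41 30 23 23]
t=23: x=[31.7777 35.5334 37.1396 32.4035 32.8100 39.2338 30.6661 24.2106 23.7731] k=[31 34 36 33 36 39 33 21 25]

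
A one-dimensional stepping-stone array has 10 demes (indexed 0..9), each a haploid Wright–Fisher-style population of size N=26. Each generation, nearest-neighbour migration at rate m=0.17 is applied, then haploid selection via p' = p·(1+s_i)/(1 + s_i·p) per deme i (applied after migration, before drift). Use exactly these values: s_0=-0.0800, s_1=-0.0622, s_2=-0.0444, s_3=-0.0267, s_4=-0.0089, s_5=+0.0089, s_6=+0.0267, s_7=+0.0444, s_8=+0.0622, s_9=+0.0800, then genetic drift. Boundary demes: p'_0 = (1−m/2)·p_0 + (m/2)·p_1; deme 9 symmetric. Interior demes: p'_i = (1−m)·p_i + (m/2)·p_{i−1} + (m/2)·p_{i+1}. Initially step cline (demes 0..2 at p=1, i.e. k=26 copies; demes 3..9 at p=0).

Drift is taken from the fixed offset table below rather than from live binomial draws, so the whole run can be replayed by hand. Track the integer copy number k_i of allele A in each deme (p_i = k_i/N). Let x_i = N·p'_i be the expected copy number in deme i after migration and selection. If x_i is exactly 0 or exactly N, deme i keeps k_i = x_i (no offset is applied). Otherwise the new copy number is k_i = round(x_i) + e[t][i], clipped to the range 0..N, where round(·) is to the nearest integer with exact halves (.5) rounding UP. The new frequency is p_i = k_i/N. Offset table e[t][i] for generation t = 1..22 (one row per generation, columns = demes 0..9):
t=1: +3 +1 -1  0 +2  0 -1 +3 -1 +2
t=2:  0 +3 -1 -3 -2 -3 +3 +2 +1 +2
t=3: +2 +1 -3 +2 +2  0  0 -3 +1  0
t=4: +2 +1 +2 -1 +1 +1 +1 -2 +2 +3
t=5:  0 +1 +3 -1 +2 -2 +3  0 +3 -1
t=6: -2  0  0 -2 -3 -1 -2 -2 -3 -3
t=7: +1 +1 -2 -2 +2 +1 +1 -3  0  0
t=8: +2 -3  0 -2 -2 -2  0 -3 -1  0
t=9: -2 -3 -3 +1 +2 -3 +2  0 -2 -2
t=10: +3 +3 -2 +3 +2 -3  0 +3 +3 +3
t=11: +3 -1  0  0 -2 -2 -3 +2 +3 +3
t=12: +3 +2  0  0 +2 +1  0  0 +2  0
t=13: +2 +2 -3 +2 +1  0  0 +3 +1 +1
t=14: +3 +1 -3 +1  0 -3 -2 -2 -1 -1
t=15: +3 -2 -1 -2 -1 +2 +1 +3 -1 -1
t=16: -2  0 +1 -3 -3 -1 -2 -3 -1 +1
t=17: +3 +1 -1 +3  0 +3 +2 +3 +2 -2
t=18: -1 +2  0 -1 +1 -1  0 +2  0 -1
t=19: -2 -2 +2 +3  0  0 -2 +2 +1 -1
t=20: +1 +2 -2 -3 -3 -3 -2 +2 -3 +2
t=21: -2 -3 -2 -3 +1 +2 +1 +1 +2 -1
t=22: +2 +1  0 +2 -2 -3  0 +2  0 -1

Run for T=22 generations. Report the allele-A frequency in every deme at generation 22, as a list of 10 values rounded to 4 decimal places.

[0.6923, 0.5000, 0.2308, 0.1538, 0.0000, 0.0000, 0.1923, 0.4615, 0.2308, 0.0769]

t=0: k=[26 26 26 0 0 0 0 0 0 0]
t=1: x=[26.0000 26.0000 23.6964 2.1559 0.0000 0.0000 0.0000 0.0000 0.0000 0.0000] k=[26 26 23 2 0 0 0 0 0 0]
t=2: x=[26.0000 25.7283 21.2976 3.5316 0.1685 0.0000 0.0000 0.0000 0.0000 0.0000] k=[26 26 20 1 0 0 0 0 0 0]
t=3: x=[26.0000 25.4569 18.6581 2.4689 0.0842 0.0000 0.0000 0.0000 0.0000 0.0000] k=[26 26 16 4 2 0 0 0 0 0]
t=4: x=[26.0000 25.0956 15.5474 4.7441 1.9836 0.1715 0.0000 0.0000 0.0000 0.0000] k=[26 26 18 4 3 1 0 0 0 0]
t=5: x=[26.0000 25.2762 17.2280 4.9949 2.8919 1.0943 0.0873 0.0000 0.0000 0.0000] k=[26 26 20 4 5 0 3 0 0 0]
t=6: x=[26.0000 25.4569 18.9184 5.3294 4.4569 0.6859 2.5500 0.2662 0.0000 0.0000] k=[26 25 19 3 1 0 1 0 0 0]
t=7: x=[25.9076 24.4860 17.8989 4.0958 1.0757 0.1715 0.8514 0.0888 0.0000 0.0000] k=[26 25 16 2 3 1 2 0 0 0]
t=8: x=[25.9076 24.2162 15.2901 3.1983 2.7231 1.2656 1.7884 0.1775 0.0000 0.0000] k=[26 21 15 1 1 0 2 0 0 0]
t=9: x=[25.5387 20.6472 14.0272 2.1363 0.9071 0.2572 1.7014 0.1775 0.0000 0.0000] k=[24 18 11 3 3 0 4 0 0 0]
t=10: x=[23.2945 17.5530 10.6285 3.5953 2.7231 0.6002 3.3971 0.3549 0.0000 0.0000] k=[26 21 9 7 5 0 3 3 0 0]
t=11: x=[25.5387 20.1179 9.5737 6.8624 4.7104 0.6859 2.8104 2.8535 0.2707 0.0000] k=[26 19 10 7 3 0 0 5 3 0]
t=12: x=[25.3545 18.4918 10.2269 6.7785 3.0608 0.2572 0.4362 4.5662 3.0749 0.2752] k=[26 20 10 7 5 1 0 5 5 0]
t=13: x=[25.4466 19.3471 10.3111 6.9464 4.7949 1.2656 0.5233 4.7411 4.8070 0.4584] k=[26 21 7 9 6 1 1 8 6 1]
t=14: x=[25.5387 19.9417 8.1045 8.4202 5.7897 1.4370 1.6349 7.4640 6.0196 1.5323] k=[26 21 5 9 6 0 0 5 5 1]
t=15: x=[25.5387 19.7657 6.4766 8.2518 5.7051 0.5144 0.4362 4.7411 4.8953 1.4413] k=[26 18 5 6 5 3 1 8 4 0]
t=16: x=[25.2625 17.2052 5.9784 5.7085 4.8795 3.0236 1.8088 7.2907 4.2085 0.3668] k=[23 17 7 3 2 2 0 4 3 1]
t=17: x=[22.2291 16.2723 7.2698 3.1787 2.0679 1.8451 0.5233 3.7111 3.0749 1.2591] k=[25 17 6 6 2 5 3 7 5 0]
t=18: x=[24.1841 16.3588 6.7065 5.5411 2.5742 4.6085 3.5908 6.7039 4.9836 0.4584] k=[23 18 7 5 4 4 4 9 5 0]
t=19: x=[22.3193 17.1184 7.5200 4.9752 4.0543 4.0301 4.5226 8.4814 5.1600 0.4584] k=[20 15 10 8 4 4 3 10 6 0]
t=20: x=[19.1632 14.5906 9.9744 7.6827 4.3078 3.9446 3.7640 9.3232 6.1074 0.5499] k=[20 17 8 5 1 1 2 11 3 3]
t=21: x=[19.3404 16.0994 8.2521 4.8080 1.3287 1.0943 2.7440 9.8190 3.8748 3.2104] k=[17 13 6 2 2 3 4 11 6 2]
t=22: x=[16.1553 12.3281 6.0418 2.2830 2.0679 3.0236 4.6091 10.2485 6.3707 2.5091] k=[18 13 6 4 0 0 5 12 6 2]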